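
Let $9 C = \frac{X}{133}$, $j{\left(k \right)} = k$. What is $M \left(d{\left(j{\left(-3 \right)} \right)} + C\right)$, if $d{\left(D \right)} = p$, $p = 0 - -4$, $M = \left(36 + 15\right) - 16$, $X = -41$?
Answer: $\frac{23735}{171} \approx 138.8$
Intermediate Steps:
$M = 35$ ($M = 51 - 16 = 35$)
$p = 4$ ($p = 0 + 4 = 4$)
$C = - \frac{41}{1197}$ ($C = \frac{\left(-41\right) \frac{1}{133}}{9} = \frac{1}{9} \left(- \frac{41}{133}\right) = - \frac{41}{1197} \approx -0.034252$)
$d{\left(D \right)} = 4$
$M \left(d{\left(j{\left(-3 \right)} \right)} + C\right) = 35 \left(4 - \frac{41}{1197}\right) = 35 \cdot \frac{4747}{1197} = \frac{23735}{171}$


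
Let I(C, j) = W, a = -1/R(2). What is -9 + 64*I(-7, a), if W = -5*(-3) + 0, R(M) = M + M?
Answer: 951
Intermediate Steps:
R(M) = 2*M
a = -¼ (a = -1/(2*2) = -1/4 = -1*¼ = -¼ ≈ -0.25000)
W = 15 (W = 15 + 0 = 15)
I(C, j) = 15
-9 + 64*I(-7, a) = -9 + 64*15 = -9 + 960 = 951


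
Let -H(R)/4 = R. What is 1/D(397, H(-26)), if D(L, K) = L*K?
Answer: 1/41288 ≈ 2.4220e-5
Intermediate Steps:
H(R) = -4*R
D(L, K) = K*L
1/D(397, H(-26)) = 1/(-4*(-26)*397) = 1/(104*397) = 1/41288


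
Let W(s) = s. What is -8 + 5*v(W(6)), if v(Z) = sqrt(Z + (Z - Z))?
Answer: -8 + 5*sqrt(6) ≈ 4.2475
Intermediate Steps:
v(Z) = sqrt(Z) (v(Z) = sqrt(Z + 0) = sqrt(Z))
-8 + 5*v(W(6)) = -8 + 5*sqrt(6)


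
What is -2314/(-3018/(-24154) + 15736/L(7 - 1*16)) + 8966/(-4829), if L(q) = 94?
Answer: -7195350074608/459202933211 ≈ -15.669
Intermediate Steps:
-2314/(-3018/(-24154) + 15736/L(7 - 1*16)) + 8966/(-4829) = -2314/(-3018/(-24154) + 15736/94) + 8966/(-4829) = -2314/(-3018*(-1/24154) + 15736*(1/94)) + 8966*(-1/4829) = -2314/(1509/12077 + 7868/47) - 8966/4829 = -2314/95092759/567619 - 8966/4829 = -2314*567619/95092759 - 8966/4829 = -1313470366/95092759 - 8966/4829 = -7195350074608/459202933211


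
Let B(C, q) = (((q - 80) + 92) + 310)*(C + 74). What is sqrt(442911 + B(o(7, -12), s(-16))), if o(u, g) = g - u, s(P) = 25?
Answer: 2*sqrt(115499) ≈ 679.70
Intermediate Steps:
B(C, q) = (74 + C)*(322 + q) (B(C, q) = (((-80 + q) + 92) + 310)*(74 + C) = ((12 + q) + 310)*(74 + C) = (322 + q)*(74 + C) = (74 + C)*(322 + q))
sqrt(442911 + B(o(7, -12), s(-16))) = sqrt(442911 + (23828 + 74*25 + 322*(-12 - 1*7) + (-12 - 1*7)*25)) = sqrt(442911 + (23828 + 1850 + 322*(-12 - 7) + (-12 - 7)*25)) = sqrt(442911 + (23828 + 1850 + 322*(-19) - 19*25)) = sqrt(442911 + (23828 + 1850 - 6118 - 475)) = sqrt(442911 + 19085) = sqrt(461996) = 2*sqrt(115499)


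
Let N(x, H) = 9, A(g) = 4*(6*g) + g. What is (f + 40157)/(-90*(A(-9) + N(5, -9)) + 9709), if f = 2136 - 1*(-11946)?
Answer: 54239/29149 ≈ 1.8608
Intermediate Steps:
A(g) = 25*g (A(g) = 24*g + g = 25*g)
f = 14082 (f = 2136 + 11946 = 14082)
(f + 40157)/(-90*(A(-9) + N(5, -9)) + 9709) = (14082 + 40157)/(-90*(25*(-9) + 9) + 9709) = 54239/(-90*(-225 + 9) + 9709) = 54239/(-90*(-216) + 9709) = 54239/(19440 + 9709) = 54239/29149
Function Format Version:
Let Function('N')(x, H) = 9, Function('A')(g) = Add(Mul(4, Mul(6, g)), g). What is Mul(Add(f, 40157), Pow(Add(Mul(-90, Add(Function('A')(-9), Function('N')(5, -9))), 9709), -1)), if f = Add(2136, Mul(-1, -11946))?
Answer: Rational(54239, 29149) ≈ 1.8608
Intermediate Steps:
Function('A')(g) = Mul(25, g) (Function('A')(g) = Add(Mul(24, g), g) = Mul(25, g))
f = 14082 (f = Add(2136, 11946) = 14082)
Mul(Add(f, 40157), Pow(Add(Mul(-90, Add(Function('A')(-9), Function('N')(5, -9))), 9709), -1)) = Mul(Add(14082, 40157), Pow(Add(Mul(-90, Add(Mul(25, -9), 9)), 9709), -1)) = Mul(54239, Pow(Add(Mul(-90, Add(-225, 9)), 9709), -1)) = Mul(54239, Pow(Add(Mul(-90, -216), 9709), -1)) = Mul(54239, Pow(Add(19440, 9709), -1)) = Mul(54239, Pow(29149, -1)) = Mul(54239, Rational(1, 29149)) = Rational(54239, 29149)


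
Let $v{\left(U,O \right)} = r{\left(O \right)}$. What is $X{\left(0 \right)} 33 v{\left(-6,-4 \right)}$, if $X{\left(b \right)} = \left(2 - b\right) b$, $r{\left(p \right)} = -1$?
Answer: $0$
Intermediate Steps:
$v{\left(U,O \right)} = -1$
$X{\left(b \right)} = b \left(2 - b\right)$
$X{\left(0 \right)} 33 v{\left(-6,-4 \right)} = 0 \left(2 - 0\right) 33 \left(-1\right) = 0 \left(2 + 0\right) 33 \left(-1\right) = 0 \cdot 2 \cdot 33 \left(-1\right) = 0 \cdot 33 \left(-1\right) = 0 \left(-1\right) = 0$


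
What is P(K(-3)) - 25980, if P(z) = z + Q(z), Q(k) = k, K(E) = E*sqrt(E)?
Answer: -25980 - 6*I*sqrt(3) ≈ -25980.0 - 10.392*I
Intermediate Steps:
K(E) = E**(3/2)
P(z) = 2*z (P(z) = z + z = 2*z)
P(K(-3)) - 25980 = 2*(-3)**(3/2) - 25980 = 2*(-3*I*sqrt(3)) - 25980 = -6*I*sqrt(3) - 25980 = -25980 - 6*I*sqrt(3)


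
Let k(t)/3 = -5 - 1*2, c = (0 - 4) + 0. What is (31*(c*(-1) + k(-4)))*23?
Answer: -12121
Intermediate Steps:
c = -4 (c = -4 + 0 = -4)
k(t) = -21 (k(t) = 3*(-5 - 1*2) = 3*(-5 - 2) = 3*(-7) = -21)
(31*(c*(-1) + k(-4)))*23 = (31*(-4*(-1) - 21))*23 = (31*(4 - 21))*23 = (31*(-17))*23 = -527*23 = -12121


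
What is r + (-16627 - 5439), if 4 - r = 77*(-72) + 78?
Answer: -16596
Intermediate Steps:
r = 5470 (r = 4 - (77*(-72) + 78) = 4 - (-5544 + 78) = 4 - 1*(-5466) = 4 + 5466 = 5470)
r + (-16627 - 5439) = 5470 + (-16627 - 5439) = 5470 - 22066 = -16596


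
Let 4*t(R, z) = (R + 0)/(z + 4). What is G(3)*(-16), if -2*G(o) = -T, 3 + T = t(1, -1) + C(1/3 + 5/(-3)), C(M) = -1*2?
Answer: 118/3 ≈ 39.333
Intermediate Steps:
t(R, z) = R/(4*(4 + z)) (t(R, z) = ((R + 0)/(z + 4))/4 = (R/(4 + z))/4 = R/(4*(4 + z)))
C(M) = -2
T = -59/12 (T = -3 + ((¼)*1/(4 - 1) - 2) = -3 + ((¼)*1/3 - 2) = -3 + ((¼)*1*(⅓) - 2) = -3 + (1/12 - 2) = -3 - 23/12 = -59/12 ≈ -4.9167)
G(o) = -59/24 (G(o) = -(-1)*(-59)/(2*12) = -½*59/12 = -59/24)
G(3)*(-16) = -59/24*(-16) = 118/3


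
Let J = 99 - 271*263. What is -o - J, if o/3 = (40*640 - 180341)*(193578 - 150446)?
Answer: 20022937610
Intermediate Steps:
o = -20022866436 (o = 3*((40*640 - 180341)*(193578 - 150446)) = 3*((25600 - 180341)*43132) = 3*(-154741*43132) = 3*(-6674288812) = -20022866436)
J = -71174 (J = 99 - 71273 = -71174)
-o - J = -1*(-20022866436) - 1*(-71174) = 20022866436 + 71174 = 20022937610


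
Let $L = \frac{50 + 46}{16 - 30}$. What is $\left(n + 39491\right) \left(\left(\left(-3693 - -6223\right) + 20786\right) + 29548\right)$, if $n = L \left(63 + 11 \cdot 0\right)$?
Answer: $2064814976$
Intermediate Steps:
$L = - \frac{48}{7}$ ($L = \frac{96}{-14} = 96 \left(- \frac{1}{14}\right) = - \frac{48}{7} \approx -6.8571$)
$n = -432$ ($n = - \frac{48 \left(63 + 11 \cdot 0\right)}{7} = - \frac{48 \left(63 + 0\right)}{7} = \left(- \frac{48}{7}\right) 63 = -432$)
$\left(n + 39491\right) \left(\left(\left(-3693 - -6223\right) + 20786\right) + 29548\right) = \left(-432 + 39491\right) \left(\left(\left(-3693 - -6223\right) + 20786\right) + 29548\right) = 39059 \left(\left(\left(-3693 + 6223\right) + 20786\right) + 29548\right) = 39059 \left(\left(2530 + 20786\right) + 29548\right) = 39059 \left(23316 + 29548\right) = 39059 \cdot 52864 = 2064814976$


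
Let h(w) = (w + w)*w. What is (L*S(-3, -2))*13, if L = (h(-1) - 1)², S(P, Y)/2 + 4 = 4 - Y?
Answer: 52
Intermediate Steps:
S(P, Y) = -2*Y (S(P, Y) = -8 + 2*(4 - Y) = -8 + (8 - 2*Y) = -2*Y)
h(w) = 2*w² (h(w) = (2*w)*w = 2*w²)
L = 1 (L = (2*(-1)² - 1)² = (2*1 - 1)² = (2 - 1)² = 1² = 1)
(L*S(-3, -2))*13 = (1*(-2*(-2)))*13 = (1*4)*13 = 4*13 = 52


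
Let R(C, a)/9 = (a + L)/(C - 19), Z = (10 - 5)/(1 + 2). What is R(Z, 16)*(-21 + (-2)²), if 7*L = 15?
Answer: 58293/364 ≈ 160.15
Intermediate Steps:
L = 15/7 (L = (⅐)*15 = 15/7 ≈ 2.1429)
Z = 5/3 ≈ 1.6667
R(C, a) = 9*(15/7 + a)/(-19 + C) (R(C, a) = 9*((a + 15/7)/(C - 19)) = 9*((15/7 + a)/(-19 + C)) = 9*(15/7 + a)/(-19 + C))
R(Z, 16)*(-21 + (-2)²) = (9*(15 + 7*16)/(7*(-19 + 5/3)))*(-21 + (-2)²) = (9*(15 + 112)/(7*(-52/3)))*(-21 + 4) = ((9/7)*(-3/52)*127)*(-17) = -3429/364*(-17) = 58293/364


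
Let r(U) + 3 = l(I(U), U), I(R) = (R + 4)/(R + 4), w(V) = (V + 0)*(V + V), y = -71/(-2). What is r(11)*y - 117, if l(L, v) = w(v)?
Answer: 16735/2 ≈ 8367.5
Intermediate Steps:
y = 71/2 (y = -71*(-½) = 71/2 ≈ 35.500)
w(V) = 2*V² (w(V) = V*(2*V) = 2*V²)
I(R) = 1 (I(R) = (4 + R)/(4 + R) = 1)
l(L, v) = 2*v²
r(U) = -3 + 2*U²
r(11)*y - 117 = (-3 + 2*11²)*(71/2) - 117 = (-3 + 2*121)*(71/2) - 117 = (-3 + 242)*(71/2) - 117 = 239*(71/2) - 117 = 16969/2 - 117 = 16735/2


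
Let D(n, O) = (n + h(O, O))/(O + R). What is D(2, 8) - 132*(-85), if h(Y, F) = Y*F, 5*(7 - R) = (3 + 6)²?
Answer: 11165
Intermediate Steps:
R = -46/5 (R = 7 - (3 + 6)²/5 = 7 - ⅕*9² = 7 - ⅕*81 = 7 - 81/5 = -46/5 ≈ -9.2000)
h(Y, F) = F*Y
D(n, O) = (n + O²)/(-46/5 + O) (D(n, O) = (n + O*O)/(O - 46/5) = (n + O²)/(-46/5 + O))
D(2, 8) - 132*(-85) = 5*(2 + 8²)/(-46 + 5*8) - 132*(-85) = 5*(2 + 64)/(-46 + 40) + 11220 = 5*66/(-6) + 11220 = 5*(-⅙)*66 + 11220 = -55 + 11220 = 11165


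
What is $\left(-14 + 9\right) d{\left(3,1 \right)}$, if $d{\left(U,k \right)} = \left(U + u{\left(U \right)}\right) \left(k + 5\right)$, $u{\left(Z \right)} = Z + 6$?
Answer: $-360$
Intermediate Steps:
$u{\left(Z \right)} = 6 + Z$
$d{\left(U,k \right)} = \left(5 + k\right) \left(6 + 2 U\right)$ ($d{\left(U,k \right)} = \left(U + \left(6 + U\right)\right) \left(k + 5\right) = \left(6 + 2 U\right) \left(5 + k\right) = \left(5 + k\right) \left(6 + 2 U\right)$)
$\left(-14 + 9\right) d{\left(3,1 \right)} = \left(-14 + 9\right) \left(30 + 10 \cdot 3 + 3 \cdot 1 + 1 \left(6 + 3\right)\right) = - 5 \left(30 + 30 + 3 + 1 \cdot 9\right) = - 5 \left(30 + 30 + 3 + 9\right) = \left(-5\right) 72 = -360$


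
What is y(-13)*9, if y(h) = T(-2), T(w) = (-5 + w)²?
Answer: 441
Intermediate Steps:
y(h) = 49 (y(h) = (-5 - 2)² = (-7)² = 49)
y(-13)*9 = 49*9 = 441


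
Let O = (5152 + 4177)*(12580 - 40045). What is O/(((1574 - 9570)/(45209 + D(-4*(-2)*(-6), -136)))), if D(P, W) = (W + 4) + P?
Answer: 11537374733565/7996 ≈ 1.4429e+9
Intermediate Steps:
D(P, W) = 4 + P + W (D(P, W) = (4 + W) + P = 4 + P + W)
O = -256220985 (O = 9329*(-27465) = -256220985)
O/(((1574 - 9570)/(45209 + D(-4*(-2)*(-6), -136)))) = -256220985*(45209 + (4 - 4*(-2)*(-6) - 136))/(1574 - 9570) = -256220985/((-7996/(45209 + (4 + 8*(-6) - 136)))) = -256220985/((-7996/(45209 + (4 - 48 - 136)))) = -256220985/((-7996/(45209 - 180))) = -256220985/((-7996/45029)) = -256220985/((-7996*1/45029)) = -256220985/(-7996/45029) = -256220985*(-45029/7996) = 11537374733565/7996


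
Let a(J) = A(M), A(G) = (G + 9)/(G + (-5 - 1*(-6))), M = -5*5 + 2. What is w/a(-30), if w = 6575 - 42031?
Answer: -390016/7 ≈ -55717.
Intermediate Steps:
M = -23 (M = -25 + 2 = -23)
A(G) = (9 + G)/(1 + G) (A(G) = (9 + G)/(G + (-5 + 6)) = (9 + G)/(G + 1) = (9 + G)/(1 + G))
w = -35456
a(J) = 7/11 (a(J) = (9 - 23)/(1 - 23) = -14/(-22) = -1/22*(-14) = 7/11)
w/a(-30) = -35456/7/11 = -35456*11/7 = -390016/7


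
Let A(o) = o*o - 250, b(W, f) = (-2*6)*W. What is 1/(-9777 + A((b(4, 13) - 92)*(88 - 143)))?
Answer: 1/59279973 ≈ 1.6869e-8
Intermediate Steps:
b(W, f) = -12*W
A(o) = -250 + o² (A(o) = o² - 250 = -250 + o²)
1/(-9777 + A((b(4, 13) - 92)*(88 - 143))) = 1/(-9777 + (-250 + ((-12*4 - 92)*(88 - 143))²)) = 1/(-9777 + (-250 + ((-48 - 92)*(-55))²)) = 1/(-9777 + (-250 + (-140*(-55))²)) = 1/(-9777 + (-250 + 7700²)) = 1/(-9777 + (-250 + 59290000)) = 1/(-9777 + 59289750) = 1/59279973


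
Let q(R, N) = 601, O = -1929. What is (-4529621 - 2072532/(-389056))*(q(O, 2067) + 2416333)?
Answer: -532412540391312737/48632 ≈ -1.0948e+13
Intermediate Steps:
(-4529621 - 2072532/(-389056))*(q(O, 2067) + 2416333) = (-4529621 - 2072532/(-389056))*(601 + 2416333) = (-4529621 - 2072532*(-1/389056))*2416934 = (-4529621 + 518133/97264)*2416934 = -440568538811/97264*2416934 = -532412540391312737/48632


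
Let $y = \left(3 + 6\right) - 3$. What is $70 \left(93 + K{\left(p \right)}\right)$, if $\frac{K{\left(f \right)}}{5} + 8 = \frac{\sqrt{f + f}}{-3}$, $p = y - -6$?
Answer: $3710 - \frac{700 \sqrt{6}}{3} \approx 3138.5$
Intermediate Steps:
$y = 6$ ($y = 9 - 3 = 6$)
$p = 12$ ($p = 6 - -6 = 6 + 6 = 12$)
$K{\left(f \right)} = -40 - \frac{5 \sqrt{2} \sqrt{f}}{3}$ ($K{\left(f \right)} = -40 + 5 \frac{\sqrt{f + f}}{-3} = -40 + 5 \sqrt{2 f} \left(- \frac{1}{3}\right) = -40 + 5 \sqrt{2} \sqrt{f} \left(- \frac{1}{3}\right) = -40 + 5 \left(- \frac{\sqrt{2} \sqrt{f}}{3}\right) = -40 - \frac{5 \sqrt{2} \sqrt{f}}{3}$)
$70 \left(93 + K{\left(p \right)}\right) = 70 \left(93 - \left(40 + \frac{5 \sqrt{2} \sqrt{12}}{3}\right)\right) = 70 \left(93 - \left(40 + \frac{5 \sqrt{2} \cdot 2 \sqrt{3}}{3}\right)\right) = 70 \left(93 - \left(40 + \frac{10 \sqrt{6}}{3}\right)\right) = 70 \left(53 - \frac{10 \sqrt{6}}{3}\right) = 3710 - \frac{700 \sqrt{6}}{3}$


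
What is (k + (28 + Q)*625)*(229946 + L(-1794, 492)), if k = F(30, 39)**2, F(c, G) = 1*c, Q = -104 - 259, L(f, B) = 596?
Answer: -48062243450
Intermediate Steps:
Q = -363
F(c, G) = c
k = 900 (k = 30**2 = 900)
(k + (28 + Q)*625)*(229946 + L(-1794, 492)) = (900 + (28 - 363)*625)*(229946 + 596) = (900 - 335*625)*230542 = (900 - 209375)*230542 = -208475*230542 = -48062243450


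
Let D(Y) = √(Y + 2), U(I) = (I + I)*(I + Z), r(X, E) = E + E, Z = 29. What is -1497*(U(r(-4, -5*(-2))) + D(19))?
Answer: -2934120 - 1497*√21 ≈ -2.9410e+6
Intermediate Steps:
r(X, E) = 2*E
U(I) = 2*I*(29 + I) (U(I) = (I + I)*(I + 29) = (2*I)*(29 + I) = 2*I*(29 + I))
D(Y) = √(2 + Y)
-1497*(U(r(-4, -5*(-2))) + D(19)) = -1497*(2*(2*(-5*(-2)))*(29 + 2*(-5*(-2))) + √(2 + 19)) = -1497*(2*(2*10)*(29 + 2*10) + √21) = -1497*(2*20*(29 + 20) + √21) = -1497*(2*20*49 + √21) = -1497*(1960 + √21) = -2934120 - 1497*√21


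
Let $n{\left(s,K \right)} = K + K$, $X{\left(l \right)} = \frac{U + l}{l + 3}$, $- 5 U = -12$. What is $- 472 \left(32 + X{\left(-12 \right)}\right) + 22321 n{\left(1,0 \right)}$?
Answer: $- \frac{234112}{15} \approx -15607.0$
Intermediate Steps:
$U = \frac{12}{5}$ ($U = \left(- \frac{1}{5}\right) \left(-12\right) = \frac{12}{5} \approx 2.4$)
$X{\left(l \right)} = \frac{\frac{12}{5} + l}{3 + l}$ ($X{\left(l \right)} = \frac{\frac{12}{5} + l}{l + 3} = \frac{\frac{12}{5} + l}{3 + l}$)
$n{\left(s,K \right)} = 2 K$
$- 472 \left(32 + X{\left(-12 \right)}\right) + 22321 n{\left(1,0 \right)} = - 472 \left(32 + \frac{\frac{12}{5} - 12}{3 - 12}\right) + 22321 \cdot 2 \cdot 0 = - 472 \left(32 + \frac{1}{-9} \left(- \frac{48}{5}\right)\right) + 22321 \cdot 0 = - 472 \left(32 - - \frac{16}{15}\right) + 0 = - 472 \left(32 + \frac{16}{15}\right) + 0 = \left(-472\right) \frac{496}{15} + 0 = - \frac{234112}{15} + 0 = - \frac{234112}{15}$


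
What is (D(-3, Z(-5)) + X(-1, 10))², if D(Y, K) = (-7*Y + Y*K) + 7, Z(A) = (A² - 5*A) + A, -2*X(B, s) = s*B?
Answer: 10404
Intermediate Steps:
X(B, s) = -B*s/2 (X(B, s) = -s*B/2 = -B*s/2)
Z(A) = A² - 4*A
D(Y, K) = 7 - 7*Y + K*Y (D(Y, K) = (-7*Y + K*Y) + 7 = 7 - 7*Y + K*Y)
(D(-3, Z(-5)) + X(-1, 10))² = ((7 - 7*(-3) - 5*(-4 - 5)*(-3)) - ½*(-1)*10)² = ((7 + 21 - 5*(-9)*(-3)) + 5)² = ((7 + 21 + 45*(-3)) + 5)² = ((7 + 21 - 135) + 5)² = (-107 + 5)² = (-102)² = 10404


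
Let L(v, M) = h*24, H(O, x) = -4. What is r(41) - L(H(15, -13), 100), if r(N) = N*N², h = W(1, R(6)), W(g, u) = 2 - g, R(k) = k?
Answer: 68897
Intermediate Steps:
h = 1 (h = 2 - 1*1 = 2 - 1 = 1)
L(v, M) = 24 (L(v, M) = 1*24 = 24)
r(N) = N³
r(41) - L(H(15, -13), 100) = 41³ - 1*24 = 68921 - 24 = 68897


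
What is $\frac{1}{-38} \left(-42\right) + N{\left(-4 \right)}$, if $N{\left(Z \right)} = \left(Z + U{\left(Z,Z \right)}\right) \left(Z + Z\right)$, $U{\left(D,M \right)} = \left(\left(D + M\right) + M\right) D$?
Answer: $- \frac{6667}{19} \approx -350.89$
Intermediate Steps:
$U{\left(D,M \right)} = D \left(D + 2 M\right)$ ($U{\left(D,M \right)} = \left(D + 2 M\right) D = D \left(D + 2 M\right)$)
$N{\left(Z \right)} = 2 Z \left(Z + 3 Z^{2}\right)$ ($N{\left(Z \right)} = \left(Z + Z \left(Z + 2 Z\right)\right) \left(Z + Z\right) = \left(Z + Z 3 Z\right) 2 Z = \left(Z + 3 Z^{2}\right) 2 Z = 2 Z \left(Z + 3 Z^{2}\right)$)
$\frac{1}{-38} \left(-42\right) + N{\left(-4 \right)} = \frac{1}{-38} \left(-42\right) + \left(-4\right)^{2} \left(2 + 6 \left(-4\right)\right) = \left(- \frac{1}{38}\right) \left(-42\right) + 16 \left(2 - 24\right) = \frac{21}{19} + 16 \left(-22\right) = \frac{21}{19} - 352 = - \frac{6667}{19}$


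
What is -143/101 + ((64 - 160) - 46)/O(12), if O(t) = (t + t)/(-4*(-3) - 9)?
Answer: -7743/404 ≈ -19.166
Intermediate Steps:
O(t) = 2*t/3 (O(t) = (2*t)/(12 - 9) = (2*t)/3 = (2*t)*(⅓) = 2*t/3)
-143/101 + ((64 - 160) - 46)/O(12) = -143/101 + ((64 - 160) - 46)/(((⅔)*12)) = -143*1/101 + (-96 - 46)/8 = -143/101 - 142*⅛ = -143/101 - 71/4 = -7743/404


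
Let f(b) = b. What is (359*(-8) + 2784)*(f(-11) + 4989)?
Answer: -438064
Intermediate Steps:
(359*(-8) + 2784)*(f(-11) + 4989) = (359*(-8) + 2784)*(-11 + 4989) = (-2872 + 2784)*4978 = -88*4978 = -438064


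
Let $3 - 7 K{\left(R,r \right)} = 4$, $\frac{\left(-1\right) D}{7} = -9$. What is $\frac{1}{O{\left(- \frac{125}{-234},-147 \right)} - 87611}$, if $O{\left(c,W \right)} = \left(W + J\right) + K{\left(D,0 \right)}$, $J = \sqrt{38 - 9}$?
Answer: $- \frac{148281}{13012865132} - \frac{49 \sqrt{29}}{377373088828} \approx -1.1396 \cdot 10^{-5}$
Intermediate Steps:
$D = 63$ ($D = \left(-7\right) \left(-9\right) = 63$)
$K{\left(R,r \right)} = - \frac{1}{7}$ ($K{\left(R,r \right)} = \frac{3}{7} - \frac{4}{7} = - \frac{1}{7}$)
$J = \sqrt{29} \approx 5.3852$
$O{\left(c,W \right)} = - \frac{1}{7} + W + \sqrt{29}$ ($O{\left(c,W \right)} = \left(W + \sqrt{29}\right) - \frac{1}{7} = - \frac{1}{7} + W + \sqrt{29}$)
$\frac{1}{O{\left(- \frac{125}{-234},-147 \right)} - 87611} = \frac{1}{\left(- \frac{1}{7} - 147 + \sqrt{29}\right) - 87611} = \frac{1}{\left(- \frac{1030}{7} + \sqrt{29}\right) - 87611} = \frac{1}{- \frac{614307}{7} + \sqrt{29}}$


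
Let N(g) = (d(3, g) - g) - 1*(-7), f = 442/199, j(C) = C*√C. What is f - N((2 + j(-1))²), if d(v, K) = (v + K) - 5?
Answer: -553/199 ≈ -2.7789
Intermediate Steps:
d(v, K) = -5 + K + v (d(v, K) = (K + v) - 5 = -5 + K + v)
j(C) = C^(3/2)
f = 442/199 (f = 442*(1/199) = 442/199 ≈ 2.2211)
N(g) = 5 (N(g) = ((-5 + g + 3) - g) - 1*(-7) = ((-2 + g) - g) + 7 = -2 + 7 = 5)
f - N((2 + j(-1))²) = 442/199 - 1*5 = 442/199 - 5 = -553/199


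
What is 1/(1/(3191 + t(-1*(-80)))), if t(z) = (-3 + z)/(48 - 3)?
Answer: 143672/45 ≈ 3192.7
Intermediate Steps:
t(z) = -1/15 + z/45 (t(z) = (-3 + z)/45 = (-3 + z)*(1/45) = -1/15 + z/45)
1/(1/(3191 + t(-1*(-80)))) = 1/(1/(3191 + (-1/15 + (-1*(-80))/45))) = 1/(1/(3191 + (-1/15 + (1/45)*80))) = 1/(1/(3191 + (-1/15 + 16/9))) = 1/(1/(3191 + 77/45)) = 1/(1/(143672/45)) = 1/(45/143672) = 143672/45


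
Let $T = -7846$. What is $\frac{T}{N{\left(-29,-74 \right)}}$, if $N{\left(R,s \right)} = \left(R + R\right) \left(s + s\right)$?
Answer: $- \frac{3923}{4292} \approx -0.91403$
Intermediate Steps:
$N{\left(R,s \right)} = 4 R s$ ($N{\left(R,s \right)} = 2 R 2 s = 4 R s$)
$\frac{T}{N{\left(-29,-74 \right)}} = - \frac{7846}{4 \left(-29\right) \left(-74\right)} = - \frac{7846}{8584} = \left(-7846\right) \frac{1}{8584} = - \frac{3923}{4292}$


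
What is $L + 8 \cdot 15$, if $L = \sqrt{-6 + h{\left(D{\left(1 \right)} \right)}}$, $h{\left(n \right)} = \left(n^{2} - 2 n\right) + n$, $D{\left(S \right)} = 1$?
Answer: $120 + i \sqrt{6} \approx 120.0 + 2.4495 i$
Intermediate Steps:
$h{\left(n \right)} = n^{2} - n$
$L = i \sqrt{6}$ ($L = \sqrt{-6 + 1 \left(-1 + 1\right)} = \sqrt{-6 + 1 \cdot 0} = \sqrt{-6 + 0} = \sqrt{-6} = i \sqrt{6} \approx 2.4495 i$)
$L + 8 \cdot 15 = i \sqrt{6} + 8 \cdot 15 = i \sqrt{6} + 120 = 120 + i \sqrt{6}$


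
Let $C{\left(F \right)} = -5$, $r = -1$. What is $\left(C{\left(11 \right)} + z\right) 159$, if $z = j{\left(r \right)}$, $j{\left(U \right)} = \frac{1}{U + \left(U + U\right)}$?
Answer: $-848$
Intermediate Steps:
$j{\left(U \right)} = \frac{1}{3 U}$ ($j{\left(U \right)} = \frac{1}{U + 2 U} = \frac{1}{3 U}$)
$z = - \frac{1}{3}$ ($z = \frac{1}{3 \left(-1\right)} = \frac{1}{3} \left(-1\right) = - \frac{1}{3} \approx -0.33333$)
$\left(C{\left(11 \right)} + z\right) 159 = \left(-5 - \frac{1}{3}\right) 159 = \left(- \frac{16}{3}\right) 159 = -848$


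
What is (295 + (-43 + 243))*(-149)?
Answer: -73755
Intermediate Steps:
(295 + (-43 + 243))*(-149) = (295 + 200)*(-149) = 495*(-149) = -73755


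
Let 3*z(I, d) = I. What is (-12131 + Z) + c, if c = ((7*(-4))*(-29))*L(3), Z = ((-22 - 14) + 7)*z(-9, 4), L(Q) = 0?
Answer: -12044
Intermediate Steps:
z(I, d) = I/3
Z = 87 (Z = ((-22 - 14) + 7)*((⅓)*(-9)) = (-36 + 7)*(-3) = -29*(-3) = 87)
c = 0 (c = ((7*(-4))*(-29))*0 = -28*(-29)*0 = 812*0 = 0)
(-12131 + Z) + c = (-12131 + 87) + 0 = -12044 + 0 = -12044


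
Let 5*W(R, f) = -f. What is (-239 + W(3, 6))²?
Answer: 1442401/25 ≈ 57696.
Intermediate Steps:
W(R, f) = -f/5 (W(R, f) = (-f)/5 = -f/5)
(-239 + W(3, 6))² = (-239 - ⅕*6)² = (-239 - 6/5)² = (-1201/5)² = 1442401/25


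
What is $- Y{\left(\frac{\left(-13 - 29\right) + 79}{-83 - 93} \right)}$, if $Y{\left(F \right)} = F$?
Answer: $\frac{37}{176} \approx 0.21023$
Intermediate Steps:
$- Y{\left(\frac{\left(-13 - 29\right) + 79}{-83 - 93} \right)} = - \frac{\left(-13 - 29\right) + 79}{-83 - 93} = - \frac{\left(-13 - 29\right) + 79}{-176} = - \frac{\left(-42 + 79\right) \left(-1\right)}{176} = - \frac{37 \left(-1\right)}{176} = \left(-1\right) \left(- \frac{37}{176}\right) = \frac{37}{176}$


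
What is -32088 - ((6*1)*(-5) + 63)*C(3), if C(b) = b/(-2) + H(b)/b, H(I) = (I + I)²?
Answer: -64869/2 ≈ -32435.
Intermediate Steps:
H(I) = 4*I² (H(I) = (2*I)² = 4*I²)
C(b) = 7*b/2 (C(b) = b/(-2) + (4*b²)/b = b*(-½) + 4*b = -b/2 + 4*b = 7*b/2)
-32088 - ((6*1)*(-5) + 63)*C(3) = -32088 - ((6*1)*(-5) + 63)*(7/2)*3 = -32088 - (6*(-5) + 63)*21/2 = -32088 - (-30 + 63)*21/2 = -32088 - 33*21/2 = -32088 - 1*693/2 = -32088 - 693/2 = -64869/2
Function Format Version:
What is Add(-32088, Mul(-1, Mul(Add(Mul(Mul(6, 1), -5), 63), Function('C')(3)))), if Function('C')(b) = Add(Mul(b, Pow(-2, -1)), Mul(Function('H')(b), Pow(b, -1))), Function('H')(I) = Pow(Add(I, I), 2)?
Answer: Rational(-64869, 2) ≈ -32435.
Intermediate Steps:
Function('H')(I) = Mul(4, Pow(I, 2)) (Function('H')(I) = Pow(Mul(2, I), 2) = Mul(4, Pow(I, 2)))
Function('C')(b) = Mul(Rational(7, 2), b) (Function('C')(b) = Add(Mul(b, Pow(-2, -1)), Mul(Mul(4, Pow(b, 2)), Pow(b, -1))) = Add(Mul(b, Rational(-1, 2)), Mul(4, b)) = Add(Mul(Rational(-1, 2), b), Mul(4, b)) = Mul(Rational(7, 2), b))
Add(-32088, Mul(-1, Mul(Add(Mul(Mul(6, 1), -5), 63), Function('C')(3)))) = Add(-32088, Mul(-1, Mul(Add(Mul(Mul(6, 1), -5), 63), Mul(Rational(7, 2), 3)))) = Add(-32088, Mul(-1, Mul(Add(Mul(6, -5), 63), Rational(21, 2)))) = Add(-32088, Mul(-1, Mul(Add(-30, 63), Rational(21, 2)))) = Add(-32088, Mul(-1, Mul(33, Rational(21, 2)))) = Add(-32088, Mul(-1, Rational(693, 2))) = Add(-32088, Rational(-693, 2)) = Rational(-64869, 2)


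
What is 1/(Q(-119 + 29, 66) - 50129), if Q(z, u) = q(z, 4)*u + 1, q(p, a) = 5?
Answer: -1/49798 ≈ -2.0081e-5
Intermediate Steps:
Q(z, u) = 1 + 5*u (Q(z, u) = 5*u + 1 = 1 + 5*u)
1/(Q(-119 + 29, 66) - 50129) = 1/((1 + 5*66) - 50129) = 1/((1 + 330) - 50129) = 1/(331 - 50129) = 1/(-49798) = -1/49798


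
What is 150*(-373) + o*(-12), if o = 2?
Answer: -55974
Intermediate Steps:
150*(-373) + o*(-12) = 150*(-373) + 2*(-12) = -55950 - 24 = -55974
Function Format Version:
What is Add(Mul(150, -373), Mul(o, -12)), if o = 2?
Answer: -55974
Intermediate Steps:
Add(Mul(150, -373), Mul(o, -12)) = Add(Mul(150, -373), Mul(2, -12)) = Add(-55950, -24) = -55974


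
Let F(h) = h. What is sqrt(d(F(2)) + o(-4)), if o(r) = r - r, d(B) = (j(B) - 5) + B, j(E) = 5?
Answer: sqrt(2) ≈ 1.4142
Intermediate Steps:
d(B) = B (d(B) = (5 - 5) + B = 0 + B = B)
o(r) = 0
sqrt(d(F(2)) + o(-4)) = sqrt(2 + 0) = sqrt(2)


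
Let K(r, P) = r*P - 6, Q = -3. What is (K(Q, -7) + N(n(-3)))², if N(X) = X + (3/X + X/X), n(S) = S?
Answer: 144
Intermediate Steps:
K(r, P) = -6 + P*r (K(r, P) = P*r - 6 = -6 + P*r)
N(X) = 1 + X + 3/X (N(X) = X + (3/X + 1) = X + (1 + 3/X) = 1 + X + 3/X)
(K(Q, -7) + N(n(-3)))² = ((-6 - 7*(-3)) + (1 - 3 + 3/(-3)))² = ((-6 + 21) + (1 - 3 + 3*(-⅓)))² = (15 + (1 - 3 - 1))² = (15 - 3)² = 12² = 144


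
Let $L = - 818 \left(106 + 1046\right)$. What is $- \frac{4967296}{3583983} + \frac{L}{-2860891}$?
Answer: $- \frac{10833576216448}{10253384708853} \approx -1.0566$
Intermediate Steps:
$L = -942336$ ($L = \left(-818\right) 1152 = -942336$)
$- \frac{4967296}{3583983} + \frac{L}{-2860891} = - \frac{4967296}{3583983} - \frac{942336}{-2860891} = \left(-4967296\right) \frac{1}{3583983} - - \frac{942336}{2860891} = - \frac{4967296}{3583983} + \frac{942336}{2860891} = - \frac{10833576216448}{10253384708853}$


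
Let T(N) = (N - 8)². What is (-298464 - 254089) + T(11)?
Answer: -552544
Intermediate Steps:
T(N) = (-8 + N)²
(-298464 - 254089) + T(11) = (-298464 - 254089) + (-8 + 11)² = -552553 + 3² = -552553 + 9 = -552544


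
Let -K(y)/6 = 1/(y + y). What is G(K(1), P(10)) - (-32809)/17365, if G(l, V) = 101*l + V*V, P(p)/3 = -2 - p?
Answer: 17276254/17365 ≈ 994.89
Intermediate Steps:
K(y) = -3/y (K(y) = -6/(y + y) = -6*1/(2*y) = -3/y)
P(p) = -6 - 3*p (P(p) = 3*(-2 - p) = -6 - 3*p)
G(l, V) = V² + 101*l (G(l, V) = 101*l + V² = V² + 101*l)
G(K(1), P(10)) - (-32809)/17365 = ((-6 - 3*10)² + 101*(-3/1)) - (-32809)/17365 = ((-6 - 30)² + 101*(-3*1)) - (-32809)/17365 = ((-36)² + 101*(-3)) - 1*(-32809/17365) = (1296 - 303) + 32809/17365 = 993 + 32809/17365 = 17276254/17365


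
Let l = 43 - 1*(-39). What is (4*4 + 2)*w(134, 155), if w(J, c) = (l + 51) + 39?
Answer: 3096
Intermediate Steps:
l = 82 (l = 43 + 39 = 82)
w(J, c) = 172 (w(J, c) = (82 + 51) + 39 = 133 + 39 = 172)
(4*4 + 2)*w(134, 155) = (4*4 + 2)*172 = (16 + 2)*172 = 18*172 = 3096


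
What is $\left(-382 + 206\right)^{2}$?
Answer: $30976$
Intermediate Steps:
$\left(-382 + 206\right)^{2} = \left(-176\right)^{2} = 30976$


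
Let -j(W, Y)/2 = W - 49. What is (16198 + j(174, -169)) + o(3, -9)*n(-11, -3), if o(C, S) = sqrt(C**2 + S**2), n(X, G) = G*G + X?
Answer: 15948 - 6*sqrt(10) ≈ 15929.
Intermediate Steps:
j(W, Y) = 98 - 2*W (j(W, Y) = -2*(W - 49) = -2*(-49 + W) = 98 - 2*W)
n(X, G) = X + G**2 (n(X, G) = G**2 + X = X + G**2)
(16198 + j(174, -169)) + o(3, -9)*n(-11, -3) = (16198 + (98 - 2*174)) + sqrt(3**2 + (-9)**2)*(-11 + (-3)**2) = (16198 + (98 - 348)) + sqrt(9 + 81)*(-11 + 9) = (16198 - 250) + sqrt(90)*(-2) = 15948 + (3*sqrt(10))*(-2) = 15948 - 6*sqrt(10)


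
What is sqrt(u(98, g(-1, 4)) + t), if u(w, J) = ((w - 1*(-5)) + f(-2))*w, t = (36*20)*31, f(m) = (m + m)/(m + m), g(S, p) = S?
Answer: 16*sqrt(127) ≈ 180.31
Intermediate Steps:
f(m) = 1 (f(m) = (2*m)/((2*m)) = (2*m)*(1/(2*m)) = 1)
t = 22320 (t = 720*31 = 22320)
u(w, J) = w*(6 + w) (u(w, J) = ((w - 1*(-5)) + 1)*w = ((w + 5) + 1)*w = ((5 + w) + 1)*w = (6 + w)*w = w*(6 + w))
sqrt(u(98, g(-1, 4)) + t) = sqrt(98*(6 + 98) + 22320) = sqrt(98*104 + 22320) = sqrt(10192 + 22320) = sqrt(32512) = 16*sqrt(127)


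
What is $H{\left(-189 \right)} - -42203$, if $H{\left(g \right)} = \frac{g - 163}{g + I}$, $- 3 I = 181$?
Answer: $\frac{717475}{17} \approx 42204.0$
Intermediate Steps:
$I = - \frac{181}{3}$ ($I = \left(- \frac{1}{3}\right) 181 = - \frac{181}{3} \approx -60.333$)
$H{\left(g \right)} = \frac{-163 + g}{- \frac{181}{3} + g}$ ($H{\left(g \right)} = \frac{g - 163}{g - \frac{181}{3}} = \frac{-163 + g}{- \frac{181}{3} + g}$)
$H{\left(-189 \right)} - -42203 = \frac{3 \left(-163 - 189\right)}{-181 + 3 \left(-189\right)} - -42203 = 3 \frac{1}{-181 - 567} \left(-352\right) + 42203 = 3 \frac{1}{-748} \left(-352\right) + 42203 = 3 \left(- \frac{1}{748}\right) \left(-352\right) + 42203 = \frac{24}{17} + 42203 = \frac{717475}{17}$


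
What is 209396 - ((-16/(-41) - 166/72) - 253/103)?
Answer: 31834719697/152028 ≈ 2.0940e+5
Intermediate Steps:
209396 - ((-16/(-41) - 166/72) - 253/103) = 209396 - ((-16*(-1/41) - 166*1/72) - 253*1/103) = 209396 - ((16/41 - 83/36) - 253/103) = 209396 - (-2827/1476 - 253/103) = 209396 - 1*(-664609/152028) = 209396 + 664609/152028 = 31834719697/152028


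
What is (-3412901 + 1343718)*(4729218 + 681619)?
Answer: -11196011936171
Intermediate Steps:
(-3412901 + 1343718)*(4729218 + 681619) = -2069183*5410837 = -11196011936171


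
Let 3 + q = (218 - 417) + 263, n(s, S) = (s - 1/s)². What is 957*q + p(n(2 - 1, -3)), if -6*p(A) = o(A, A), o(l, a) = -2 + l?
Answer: 175132/3 ≈ 58377.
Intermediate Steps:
q = 61 (q = -3 + ((218 - 417) + 263) = -3 + (-199 + 263) = -3 + 64 = 61)
p(A) = ⅓ - A/6 (p(A) = -(-2 + A)/6 = ⅓ - A/6)
957*q + p(n(2 - 1, -3)) = 957*61 + (⅓ - (-1 + (2 - 1)²)²/(6*(2 - 1)²)) = 58377 + (⅓ - (-1 + 1²)²/(6*1²)) = 58377 + (⅓ - (-1 + 1)²/6) = 58377 + (⅓ - 0²/6) = 58377 + (⅓ - 0/6) = 58377 + (⅓ - ⅙*0) = 58377 + (⅓ + 0) = 58377 + ⅓ = 175132/3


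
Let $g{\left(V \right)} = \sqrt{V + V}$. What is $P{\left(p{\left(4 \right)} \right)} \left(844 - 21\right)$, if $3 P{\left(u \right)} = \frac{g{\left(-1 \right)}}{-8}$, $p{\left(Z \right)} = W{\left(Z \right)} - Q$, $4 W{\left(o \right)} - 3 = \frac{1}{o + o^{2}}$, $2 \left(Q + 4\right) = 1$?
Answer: $- \frac{823 i \sqrt{2}}{24} \approx - 48.496 i$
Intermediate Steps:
$Q = - \frac{7}{2}$ ($Q = -4 + \frac{1}{2} \cdot 1 = -4 + \frac{1}{2} = - \frac{7}{2} \approx -3.5$)
$W{\left(o \right)} = \frac{3}{4} + \frac{1}{4 \left(o + o^{2}\right)}$
$g{\left(V \right)} = \sqrt{2} \sqrt{V}$ ($g{\left(V \right)} = \sqrt{2 V} = \sqrt{2} \sqrt{V}$)
$p{\left(Z \right)} = \frac{7}{2} + \frac{1 + 3 Z + 3 Z^{2}}{4 Z \left(1 + Z\right)}$ ($p{\left(Z \right)} = \frac{1 + 3 Z + 3 Z^{2}}{4 Z \left(1 + Z\right)} - - \frac{7}{2} = \frac{1 + 3 Z + 3 Z^{2}}{4 Z \left(1 + Z\right)} + \frac{7}{2} = \frac{7}{2} + \frac{1 + 3 Z + 3 Z^{2}}{4 Z \left(1 + Z\right)}$)
$P{\left(u \right)} = - \frac{i \sqrt{2}}{24}$ ($P{\left(u \right)} = \frac{\sqrt{2} \sqrt{-1} \frac{1}{-8}}{3} = \frac{\sqrt{2} i \left(- \frac{1}{8}\right)}{3} = \frac{i \sqrt{2} \left(- \frac{1}{8}\right)}{3} = \frac{\left(- \frac{1}{8}\right) i \sqrt{2}}{3} = - \frac{i \sqrt{2}}{24}$)
$P{\left(p{\left(4 \right)} \right)} \left(844 - 21\right) = - \frac{i \sqrt{2}}{24} \left(844 - 21\right) = - \frac{i \sqrt{2}}{24} \cdot 823 = - \frac{823 i \sqrt{2}}{24}$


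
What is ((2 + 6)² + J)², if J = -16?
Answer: 2304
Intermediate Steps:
((2 + 6)² + J)² = ((2 + 6)² - 16)² = (8² - 16)² = (64 - 16)² = 48² = 2304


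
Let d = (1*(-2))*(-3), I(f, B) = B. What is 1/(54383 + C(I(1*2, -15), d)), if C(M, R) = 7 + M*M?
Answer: 1/54615 ≈ 1.8310e-5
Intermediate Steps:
d = 6 (d = -2*(-3) = 6)
C(M, R) = 7 + M²
1/(54383 + C(I(1*2, -15), d)) = 1/(54383 + (7 + (-15)²)) = 1/(54383 + (7 + 225)) = 1/(54383 + 232) = 1/54615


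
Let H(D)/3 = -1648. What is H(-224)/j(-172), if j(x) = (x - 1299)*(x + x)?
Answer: -618/63253 ≈ -0.0097703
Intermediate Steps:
j(x) = 2*x*(-1299 + x) (j(x) = (-1299 + x)*(2*x) = 2*x*(-1299 + x))
H(D) = -4944 (H(D) = 3*(-1648) = -4944)
H(-224)/j(-172) = -4944*(-1/(344*(-1299 - 172))) = -4944/(2*(-172)*(-1471)) = -4944/506024 = -4944*1/506024 = -618/63253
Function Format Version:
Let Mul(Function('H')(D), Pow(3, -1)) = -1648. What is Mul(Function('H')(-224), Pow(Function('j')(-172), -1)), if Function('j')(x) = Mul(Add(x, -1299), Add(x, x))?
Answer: Rational(-618, 63253) ≈ -0.0097703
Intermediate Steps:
Function('j')(x) = Mul(2, x, Add(-1299, x)) (Function('j')(x) = Mul(Add(-1299, x), Mul(2, x)) = Mul(2, x, Add(-1299, x)))
Function('H')(D) = -4944 (Function('H')(D) = Mul(3, -1648) = -4944)
Mul(Function('H')(-224), Pow(Function('j')(-172), -1)) = Mul(-4944, Pow(Mul(2, -172, Add(-1299, -172)), -1)) = Mul(-4944, Pow(Mul(2, -172, -1471), -1)) = Mul(-4944, Pow(506024, -1)) = Mul(-4944, Rational(1, 506024)) = Rational(-618, 63253)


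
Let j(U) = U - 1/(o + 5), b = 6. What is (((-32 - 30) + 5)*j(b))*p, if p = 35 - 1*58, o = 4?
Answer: 23161/3 ≈ 7720.3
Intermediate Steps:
p = -23 (p = 35 - 58 = -23)
j(U) = -⅑ + U (j(U) = U - 1/(4 + 5) = U - 1/9 = U - 1*⅑ = U - ⅑ = -⅑ + U)
(((-32 - 30) + 5)*j(b))*p = (((-32 - 30) + 5)*(-⅑ + 6))*(-23) = ((-62 + 5)*(53/9))*(-23) = -57*53/9*(-23) = -1007/3*(-23) = 23161/3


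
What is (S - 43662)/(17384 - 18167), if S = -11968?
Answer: 55630/783 ≈ 71.047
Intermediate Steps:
(S - 43662)/(17384 - 18167) = (-11968 - 43662)/(17384 - 18167) = -55630/(-783) = -55630*(-1/783) = 55630/783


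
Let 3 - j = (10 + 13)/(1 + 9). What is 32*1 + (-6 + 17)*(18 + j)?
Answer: 2377/10 ≈ 237.70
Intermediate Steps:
j = 7/10 (j = 3 - (10 + 13)/(1 + 9) = 3 - 23/10 = 7/10 ≈ 0.70000)
32*1 + (-6 + 17)*(18 + j) = 32*1 + (-6 + 17)*(18 + 7/10) = 32 + 11*(187/10) = 32 + 2057/10 = 2377/10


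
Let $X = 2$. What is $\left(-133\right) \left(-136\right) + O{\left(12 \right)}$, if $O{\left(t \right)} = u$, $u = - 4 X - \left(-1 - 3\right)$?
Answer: $18084$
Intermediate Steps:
$u = -4$ ($u = \left(-4\right) 2 - \left(-1 - 3\right) = -8 - -4 = -8 + 4 = -4$)
$O{\left(t \right)} = -4$
$\left(-133\right) \left(-136\right) + O{\left(12 \right)} = \left(-133\right) \left(-136\right) - 4 = 18088 - 4 = 18084$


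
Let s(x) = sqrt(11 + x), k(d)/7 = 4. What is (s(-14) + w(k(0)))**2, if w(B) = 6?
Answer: (6 + I*sqrt(3))**2 ≈ 33.0 + 20.785*I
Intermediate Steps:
k(d) = 28 (k(d) = 7*4 = 28)
(s(-14) + w(k(0)))**2 = (sqrt(11 - 14) + 6)**2 = (sqrt(-3) + 6)**2 = (I*sqrt(3) + 6)**2 = (6 + I*sqrt(3))**2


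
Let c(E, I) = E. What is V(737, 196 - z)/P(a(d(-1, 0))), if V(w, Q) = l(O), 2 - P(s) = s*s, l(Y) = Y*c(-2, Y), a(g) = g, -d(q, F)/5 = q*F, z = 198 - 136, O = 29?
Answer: -29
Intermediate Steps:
z = 62
d(q, F) = -5*F*q (d(q, F) = -5*q*F = -5*F*q)
l(Y) = -2*Y (l(Y) = Y*(-2) = -2*Y)
P(s) = 2 - s² (P(s) = 2 - s*s = 2 - s²)
V(w, Q) = -58 (V(w, Q) = -2*29 = -58)
V(737, 196 - z)/P(a(d(-1, 0))) = -58/(2 - (-5*0*(-1))²) = -58/(2 - 1*0²) = -58/(2 - 1*0) = -58/(2 + 0) = -58/2 = -58*½ = -29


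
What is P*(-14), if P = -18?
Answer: 252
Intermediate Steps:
P*(-14) = -18*(-14) = 252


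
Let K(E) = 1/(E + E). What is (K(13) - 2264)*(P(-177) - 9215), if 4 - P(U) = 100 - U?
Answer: 279246072/13 ≈ 2.1480e+7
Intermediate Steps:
P(U) = -96 + U (P(U) = 4 - (100 - U) = 4 + (-100 + U) = -96 + U)
K(E) = 1/(2*E)
(K(13) - 2264)*(P(-177) - 9215) = ((½)/13 - 2264)*((-96 - 177) - 9215) = ((½)*(1/13) - 2264)*(-273 - 9215) = (1/26 - 2264)*(-9488) = -58863/26*(-9488) = 279246072/13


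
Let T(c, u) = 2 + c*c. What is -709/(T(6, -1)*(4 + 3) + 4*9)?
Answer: -709/302 ≈ -2.3477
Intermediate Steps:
T(c, u) = 2 + c**2
-709/(T(6, -1)*(4 + 3) + 4*9) = -709/((2 + 6**2)*(4 + 3) + 4*9) = -709/((2 + 36)*7 + 36) = -709/(38*7 + 36) = -709/(266 + 36) = -709/302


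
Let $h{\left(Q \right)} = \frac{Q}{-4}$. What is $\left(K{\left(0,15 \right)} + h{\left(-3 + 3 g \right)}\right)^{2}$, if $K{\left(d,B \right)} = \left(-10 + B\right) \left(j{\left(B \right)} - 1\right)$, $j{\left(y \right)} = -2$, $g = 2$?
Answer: $\frac{3969}{16} \approx 248.06$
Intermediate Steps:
$K{\left(d,B \right)} = 30 - 3 B$ ($K{\left(d,B \right)} = \left(-10 + B\right) \left(-2 - 1\right) = \left(-10 + B\right) \left(-3\right) = 30 - 3 B$)
$h{\left(Q \right)} = - \frac{Q}{4}$ ($h{\left(Q \right)} = Q \left(- \frac{1}{4}\right) = - \frac{Q}{4}$)
$\left(K{\left(0,15 \right)} + h{\left(-3 + 3 g \right)}\right)^{2} = \left(\left(30 - 45\right) - \frac{-3 + 3 \cdot 2}{4}\right)^{2} = \left(\left(30 - 45\right) - \frac{-3 + 6}{4}\right)^{2} = \left(-15 - \frac{3}{4}\right)^{2} = \left(- \frac{63}{4}\right)^{2} = \frac{3969}{16}$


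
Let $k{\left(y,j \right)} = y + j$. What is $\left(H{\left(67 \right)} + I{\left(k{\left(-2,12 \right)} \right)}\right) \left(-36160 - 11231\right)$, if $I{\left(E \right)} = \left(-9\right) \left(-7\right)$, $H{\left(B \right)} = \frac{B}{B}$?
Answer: $-3033024$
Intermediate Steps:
$H{\left(B \right)} = 1$
$k{\left(y,j \right)} = j + y$
$I{\left(E \right)} = 63$
$\left(H{\left(67 \right)} + I{\left(k{\left(-2,12 \right)} \right)}\right) \left(-36160 - 11231\right) = \left(1 + 63\right) \left(-36160 - 11231\right) = 64 \left(-47391\right) = -3033024$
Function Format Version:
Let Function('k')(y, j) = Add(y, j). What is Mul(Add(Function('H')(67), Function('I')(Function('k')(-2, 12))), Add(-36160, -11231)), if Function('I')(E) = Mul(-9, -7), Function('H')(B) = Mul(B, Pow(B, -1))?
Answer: -3033024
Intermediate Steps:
Function('H')(B) = 1
Function('k')(y, j) = Add(j, y)
Function('I')(E) = 63
Mul(Add(Function('H')(67), Function('I')(Function('k')(-2, 12))), Add(-36160, -11231)) = Mul(Add(1, 63), Add(-36160, -11231)) = Mul(64, -47391) = -3033024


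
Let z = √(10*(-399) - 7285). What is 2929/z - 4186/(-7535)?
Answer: 4186/7535 - 2929*I*√451/2255 ≈ 0.55554 - 27.584*I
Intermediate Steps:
z = 5*I*√451 (z = √(-3990 - 7285) = √(-11275) = 5*I*√451 ≈ 106.18*I)
2929/z - 4186/(-7535) = 2929/((5*I*√451)) - 4186/(-7535) = 2929*(-I*√451/2255) - 4186*(-1/7535) = -2929*I*√451/2255 + 4186/7535 = 4186/7535 - 2929*I*√451/2255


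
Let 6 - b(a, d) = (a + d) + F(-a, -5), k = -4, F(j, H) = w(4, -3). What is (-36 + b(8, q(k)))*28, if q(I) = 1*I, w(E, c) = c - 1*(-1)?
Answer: -896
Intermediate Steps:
w(E, c) = 1 + c (w(E, c) = c + 1 = 1 + c)
F(j, H) = -2 (F(j, H) = 1 - 3 = -2)
q(I) = I
b(a, d) = 8 - a - d (b(a, d) = 6 - ((a + d) - 2) = 6 - (-2 + a + d) = 6 + (2 - a - d) = 8 - a - d)
(-36 + b(8, q(k)))*28 = (-36 + (8 - 1*8 - 1*(-4)))*28 = (-36 + (8 - 8 + 4))*28 = (-36 + 4)*28 = -32*28 = -896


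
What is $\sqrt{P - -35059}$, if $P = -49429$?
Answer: $i \sqrt{14370} \approx 119.87 i$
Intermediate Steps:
$\sqrt{P - -35059} = \sqrt{-49429 - -35059} = \sqrt{-49429 + 35059} = \sqrt{-14370} = i \sqrt{14370}$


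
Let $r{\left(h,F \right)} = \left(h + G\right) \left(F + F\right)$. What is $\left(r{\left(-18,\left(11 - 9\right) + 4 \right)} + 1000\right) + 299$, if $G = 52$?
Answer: $1707$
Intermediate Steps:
$r{\left(h,F \right)} = 2 F \left(52 + h\right)$ ($r{\left(h,F \right)} = \left(h + 52\right) \left(F + F\right) = \left(52 + h\right) 2 F = 2 F \left(52 + h\right)$)
$\left(r{\left(-18,\left(11 - 9\right) + 4 \right)} + 1000\right) + 299 = \left(2 \left(\left(11 - 9\right) + 4\right) \left(52 - 18\right) + 1000\right) + 299 = \left(2 \left(2 + 4\right) 34 + 1000\right) + 299 = \left(2 \cdot 6 \cdot 34 + 1000\right) + 299 = \left(408 + 1000\right) + 299 = 1408 + 299 = 1707$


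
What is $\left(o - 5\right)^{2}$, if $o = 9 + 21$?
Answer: $625$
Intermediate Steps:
$o = 30$
$\left(o - 5\right)^{2} = \left(30 - 5\right)^{2} = 25^{2} = 625$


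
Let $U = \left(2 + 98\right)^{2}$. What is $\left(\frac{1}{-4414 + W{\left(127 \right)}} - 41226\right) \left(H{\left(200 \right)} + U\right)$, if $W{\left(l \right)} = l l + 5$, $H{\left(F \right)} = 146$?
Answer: $- \frac{2451114911487}{5860} \approx -4.1828 \cdot 10^{8}$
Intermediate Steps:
$W{\left(l \right)} = 5 + l^{2}$ ($W{\left(l \right)} = l^{2} + 5 = 5 + l^{2}$)
$U = 10000$ ($U = 100^{2} = 10000$)
$\left(\frac{1}{-4414 + W{\left(127 \right)}} - 41226\right) \left(H{\left(200 \right)} + U\right) = \left(\frac{1}{-4414 + \left(5 + 127^{2}\right)} - 41226\right) \left(146 + 10000\right) = \left(\frac{1}{-4414 + \left(5 + 16129\right)} - 41226\right) 10146 = \left(\frac{1}{-4414 + 16134} - 41226\right) 10146 = \left(\frac{1}{11720} - 41226\right) 10146 = \left(- \frac{483168719}{11720}\right) 10146 = - \frac{2451114911487}{5860}$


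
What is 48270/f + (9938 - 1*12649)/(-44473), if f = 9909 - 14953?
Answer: -82039901/8627762 ≈ -9.5088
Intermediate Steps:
f = -5044
48270/f + (9938 - 1*12649)/(-44473) = 48270/(-5044) + (9938 - 1*12649)/(-44473) = 48270*(-1/5044) + (9938 - 12649)*(-1/44473) = -24135/2522 - 2711*(-1/44473) = -24135/2522 + 2711/44473 = -82039901/8627762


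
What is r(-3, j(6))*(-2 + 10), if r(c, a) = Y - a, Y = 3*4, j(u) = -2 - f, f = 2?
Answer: 128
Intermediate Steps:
j(u) = -4 (j(u) = -2 - 1*2 = -2 - 2 = -4)
Y = 12
r(c, a) = 12 - a
r(-3, j(6))*(-2 + 10) = (12 - 1*(-4))*(-2 + 10) = (12 + 4)*8 = 16*8 = 128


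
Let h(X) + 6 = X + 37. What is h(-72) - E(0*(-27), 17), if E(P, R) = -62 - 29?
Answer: 50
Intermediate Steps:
E(P, R) = -91
h(X) = 31 + X (h(X) = -6 + (X + 37) = -6 + (37 + X) = 31 + X)
h(-72) - E(0*(-27), 17) = (31 - 72) - 1*(-91) = -41 + 91 = 50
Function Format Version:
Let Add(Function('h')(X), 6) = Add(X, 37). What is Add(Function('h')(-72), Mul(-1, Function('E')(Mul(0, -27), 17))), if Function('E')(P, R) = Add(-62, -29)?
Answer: 50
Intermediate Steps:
Function('E')(P, R) = -91
Function('h')(X) = Add(31, X) (Function('h')(X) = Add(-6, Add(X, 37)) = Add(-6, Add(37, X)) = Add(31, X))
Add(Function('h')(-72), Mul(-1, Function('E')(Mul(0, -27), 17))) = Add(Add(31, -72), Mul(-1, -91)) = Add(-41, 91) = 50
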